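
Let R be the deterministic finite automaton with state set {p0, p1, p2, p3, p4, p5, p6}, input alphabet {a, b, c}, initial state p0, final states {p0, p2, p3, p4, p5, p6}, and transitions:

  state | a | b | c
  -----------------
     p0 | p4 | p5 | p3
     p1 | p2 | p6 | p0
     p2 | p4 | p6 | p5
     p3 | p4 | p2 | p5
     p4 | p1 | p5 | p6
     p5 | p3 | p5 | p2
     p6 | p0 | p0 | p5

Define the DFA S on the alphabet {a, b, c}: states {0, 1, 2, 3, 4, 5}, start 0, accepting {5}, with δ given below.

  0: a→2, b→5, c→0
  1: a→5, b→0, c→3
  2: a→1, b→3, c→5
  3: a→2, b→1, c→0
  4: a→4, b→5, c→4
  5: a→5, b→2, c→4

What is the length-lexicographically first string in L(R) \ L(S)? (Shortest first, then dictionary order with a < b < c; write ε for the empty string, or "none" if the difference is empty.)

The empty string ε is accepted by R but not by S.
Since ε is the unique shortest string, it is the required witness.

ε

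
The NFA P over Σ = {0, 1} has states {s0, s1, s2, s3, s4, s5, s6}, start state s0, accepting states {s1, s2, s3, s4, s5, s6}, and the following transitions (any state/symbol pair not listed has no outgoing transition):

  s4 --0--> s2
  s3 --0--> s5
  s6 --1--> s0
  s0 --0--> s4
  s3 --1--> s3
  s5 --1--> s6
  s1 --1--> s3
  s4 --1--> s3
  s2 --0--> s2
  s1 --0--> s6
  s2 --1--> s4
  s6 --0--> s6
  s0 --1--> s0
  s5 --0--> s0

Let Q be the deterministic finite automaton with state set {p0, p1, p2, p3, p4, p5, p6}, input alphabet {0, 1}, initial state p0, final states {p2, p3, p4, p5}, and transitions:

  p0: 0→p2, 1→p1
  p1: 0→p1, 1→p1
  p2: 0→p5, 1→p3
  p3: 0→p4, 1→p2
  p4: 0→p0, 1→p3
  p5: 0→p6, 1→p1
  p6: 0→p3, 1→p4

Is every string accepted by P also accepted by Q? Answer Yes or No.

No

The string 10 is in L(P) but not in L(Q).
So L(P) ⊄ L(Q).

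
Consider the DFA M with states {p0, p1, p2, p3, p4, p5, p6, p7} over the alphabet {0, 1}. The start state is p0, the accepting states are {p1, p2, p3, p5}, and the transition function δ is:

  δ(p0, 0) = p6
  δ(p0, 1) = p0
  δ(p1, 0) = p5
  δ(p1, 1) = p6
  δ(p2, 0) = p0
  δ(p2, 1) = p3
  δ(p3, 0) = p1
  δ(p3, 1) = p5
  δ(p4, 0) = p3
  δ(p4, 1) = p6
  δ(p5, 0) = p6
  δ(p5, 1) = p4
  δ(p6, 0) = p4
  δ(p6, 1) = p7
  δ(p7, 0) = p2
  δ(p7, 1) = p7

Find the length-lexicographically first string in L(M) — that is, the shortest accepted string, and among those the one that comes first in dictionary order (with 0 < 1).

000

A breadth-first search from p0 reaches an accepting state first via the path p0 → p6 → p4 → p3 on input 000.
No string of length < 3 is accepted (BFS exhausts all shorter strings without reaching an accepting state), and 000 is the lexicographically least accepting string of length 3.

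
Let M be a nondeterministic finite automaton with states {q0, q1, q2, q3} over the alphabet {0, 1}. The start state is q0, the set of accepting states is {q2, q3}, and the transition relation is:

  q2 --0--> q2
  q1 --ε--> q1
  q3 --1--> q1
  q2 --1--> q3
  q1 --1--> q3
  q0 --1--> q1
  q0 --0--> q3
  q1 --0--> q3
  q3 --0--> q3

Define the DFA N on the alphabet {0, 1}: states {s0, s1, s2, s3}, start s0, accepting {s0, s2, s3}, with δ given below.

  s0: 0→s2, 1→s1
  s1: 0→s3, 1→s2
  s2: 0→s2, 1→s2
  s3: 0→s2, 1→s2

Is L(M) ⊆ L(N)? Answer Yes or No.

Exploring the product automaton M × N from the start pair (q0, s0), following both machines on each input symbol, reaches 5 state pairs: (q0, s0), (q3, s2), (q1, s1), (q1, s2), (q3, s3).
M accepts in {q2, q3} and N accepts in {s0, s2, s3}. The reachable pairs whose M-component is accepting are (q3, s2), (q3, s3); in each of them the N-component is accepting too, so the product for L(M) \ L(N) (M-component accepting, N-component rejecting) has no reachable accepting pair and the difference is empty.
Hence every string in L(M) is also in L(N).

Yes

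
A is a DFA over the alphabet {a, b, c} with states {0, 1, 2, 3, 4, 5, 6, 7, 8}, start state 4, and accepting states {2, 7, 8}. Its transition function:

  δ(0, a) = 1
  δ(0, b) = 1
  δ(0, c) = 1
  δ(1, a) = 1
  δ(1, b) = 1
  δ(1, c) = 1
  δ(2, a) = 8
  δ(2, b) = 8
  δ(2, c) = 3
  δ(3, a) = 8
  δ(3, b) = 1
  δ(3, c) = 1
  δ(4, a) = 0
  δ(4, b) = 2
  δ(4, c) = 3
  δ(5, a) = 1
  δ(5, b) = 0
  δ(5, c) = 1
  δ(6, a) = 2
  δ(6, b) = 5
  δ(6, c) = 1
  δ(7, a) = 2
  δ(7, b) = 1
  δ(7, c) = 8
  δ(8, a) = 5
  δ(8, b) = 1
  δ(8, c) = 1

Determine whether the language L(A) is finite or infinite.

finite

The useful states (reachable from 4 and able to reach an accepting state) are {2, 3, 4, 8}.
Restricted to these states the transition graph has no cycle, so every accepting path has bounded length and L is finite.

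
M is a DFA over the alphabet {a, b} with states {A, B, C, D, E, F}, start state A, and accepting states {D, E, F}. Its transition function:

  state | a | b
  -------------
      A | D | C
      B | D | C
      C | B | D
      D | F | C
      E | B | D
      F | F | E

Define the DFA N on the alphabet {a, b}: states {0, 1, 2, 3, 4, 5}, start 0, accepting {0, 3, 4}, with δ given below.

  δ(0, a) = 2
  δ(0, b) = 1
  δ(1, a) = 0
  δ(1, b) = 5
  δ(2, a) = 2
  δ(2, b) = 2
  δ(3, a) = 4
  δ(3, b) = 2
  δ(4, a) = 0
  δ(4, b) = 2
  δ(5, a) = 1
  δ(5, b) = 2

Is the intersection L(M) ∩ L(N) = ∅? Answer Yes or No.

No

The string bbaa is accepted by both M and N.
Hence L(M) ∩ L(N) ≠ ∅.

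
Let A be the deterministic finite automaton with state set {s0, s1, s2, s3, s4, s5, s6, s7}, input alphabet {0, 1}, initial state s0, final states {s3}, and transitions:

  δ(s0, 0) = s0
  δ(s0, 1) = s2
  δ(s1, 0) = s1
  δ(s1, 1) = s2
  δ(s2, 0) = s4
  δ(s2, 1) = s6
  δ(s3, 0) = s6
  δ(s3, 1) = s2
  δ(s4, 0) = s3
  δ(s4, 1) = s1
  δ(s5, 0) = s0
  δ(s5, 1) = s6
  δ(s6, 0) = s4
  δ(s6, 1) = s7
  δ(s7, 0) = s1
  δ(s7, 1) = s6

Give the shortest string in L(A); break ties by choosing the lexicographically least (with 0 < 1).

A breadth-first search from s0 reaches an accepting state first via the path s0 → s2 → s4 → s3 on input 100.
No string of length < 3 is accepted (BFS exhausts all shorter strings without reaching an accepting state), and 100 is the lexicographically least accepting string of length 3.

100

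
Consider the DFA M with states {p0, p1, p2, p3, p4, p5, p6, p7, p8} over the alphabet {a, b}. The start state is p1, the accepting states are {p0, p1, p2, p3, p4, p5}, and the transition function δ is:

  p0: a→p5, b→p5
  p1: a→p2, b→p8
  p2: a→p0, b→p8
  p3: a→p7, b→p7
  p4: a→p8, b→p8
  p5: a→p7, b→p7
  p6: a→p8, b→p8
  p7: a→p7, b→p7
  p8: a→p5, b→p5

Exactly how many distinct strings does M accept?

9

The useful subgraph on states {p0, p1, p2, p5, p8} is acyclic, so L(M) is finite; the longest accepting path visits 4 useful states, giving maximum string length 3.
Counting accepting paths from p1 by length: 1 of length 0, 1 of length 1, 3 of length 2, 4 of length 3. Total 9.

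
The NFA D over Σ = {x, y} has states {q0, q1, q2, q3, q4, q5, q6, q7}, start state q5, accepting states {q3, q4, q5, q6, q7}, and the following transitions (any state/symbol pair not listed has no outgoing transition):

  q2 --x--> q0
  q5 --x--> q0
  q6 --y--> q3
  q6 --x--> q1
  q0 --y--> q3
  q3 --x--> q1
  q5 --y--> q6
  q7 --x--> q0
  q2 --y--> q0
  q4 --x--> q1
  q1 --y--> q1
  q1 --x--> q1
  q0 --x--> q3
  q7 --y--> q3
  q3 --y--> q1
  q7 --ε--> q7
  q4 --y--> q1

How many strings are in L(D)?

The useful subgraph on states {q0, q3, q5, q6} is acyclic, so L(D) is finite; the longest accepting path visits 3 useful states, giving maximum string length 2.
Counting accepting paths from q5 by length: 1 of length 0, 1 of length 1, 3 of length 2. Total 5.

5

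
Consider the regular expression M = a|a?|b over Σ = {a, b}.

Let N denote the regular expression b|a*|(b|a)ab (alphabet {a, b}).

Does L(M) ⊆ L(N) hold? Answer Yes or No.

Converting the expression M to a DFA (subset construction, then merging equivalent states) gives the minimal DFA with states {m0, m1, m2}, start state m0, accepting states {m0, m1} and transitions m0: a→m1, b→m1; m1: a→m2, b→m2; m2: a→m2, b→m2.
Converting the expression N to a DFA (subset construction, then merging equivalent states) gives the minimal DFA with states {n0, n1, n2, n3, n4, n5, n6, n7}, start state n0, accepting states {n0, n1, n2, n3, n6, n7} and transitions n0: a→n1, b→n2; n1: a→n3, b→n4; n2: a→n5, b→n4; n3: a→n6, b→n7; n4: a→n4, b→n4; n5: a→n4, b→n7; n6: a→n6, b→n4; n7: a→n4, b→n4.
Exploring the product automaton M × N from the start pair (m0, n0), following both machines on each input symbol, reaches 8 state pairs: (m0, n0), (m1, n1), (m1, n2), (m2, n3), (m2, n4), (m2, n5), (m2, n6), (m2, n7).
M accepts in {m0, m1} and N accepts in {n0, n1, n2, n3, n6, n7}. The reachable pairs whose M-component is accepting are (m0, n0), (m1, n1), (m1, n2); in each of them the N-component is accepting too, so the product for L(M) \ L(N) (M-component accepting, N-component rejecting) has no reachable accepting pair and the difference is empty.
Hence every string in L(M) is also in L(N).

Yes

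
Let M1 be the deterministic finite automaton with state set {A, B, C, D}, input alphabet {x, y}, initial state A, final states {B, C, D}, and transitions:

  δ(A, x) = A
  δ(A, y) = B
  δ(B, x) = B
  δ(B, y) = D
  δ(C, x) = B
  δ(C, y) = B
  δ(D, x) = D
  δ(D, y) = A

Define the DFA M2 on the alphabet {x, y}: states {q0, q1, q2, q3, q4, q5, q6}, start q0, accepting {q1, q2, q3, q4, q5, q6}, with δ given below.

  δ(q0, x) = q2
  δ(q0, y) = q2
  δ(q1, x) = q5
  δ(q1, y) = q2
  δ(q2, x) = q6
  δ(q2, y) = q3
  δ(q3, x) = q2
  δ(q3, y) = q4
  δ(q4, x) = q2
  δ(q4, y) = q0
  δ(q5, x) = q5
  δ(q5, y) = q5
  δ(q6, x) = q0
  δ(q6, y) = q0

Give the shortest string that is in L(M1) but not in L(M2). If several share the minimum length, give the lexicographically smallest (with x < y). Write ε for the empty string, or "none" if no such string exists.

xxy

The string xxy is accepted by M1 but not by M2.
No shorter string lies in the difference, and xxy is the lexicographically first length-3 string in L(M1) \ L(M2).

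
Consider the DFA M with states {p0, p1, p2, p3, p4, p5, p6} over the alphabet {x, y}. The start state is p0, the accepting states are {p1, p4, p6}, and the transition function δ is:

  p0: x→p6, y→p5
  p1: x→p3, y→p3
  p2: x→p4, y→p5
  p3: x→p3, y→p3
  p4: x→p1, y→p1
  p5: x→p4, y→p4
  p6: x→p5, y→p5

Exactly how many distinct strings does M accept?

19

The useful subgraph on states {p0, p1, p4, p5, p6} is acyclic, so L(M) is finite; the longest accepting path visits 5 useful states, giving maximum string length 4.
Counting accepting paths from p0 by length: 1 of length 1, 2 of length 2, 8 of length 3, 8 of length 4. Total 19.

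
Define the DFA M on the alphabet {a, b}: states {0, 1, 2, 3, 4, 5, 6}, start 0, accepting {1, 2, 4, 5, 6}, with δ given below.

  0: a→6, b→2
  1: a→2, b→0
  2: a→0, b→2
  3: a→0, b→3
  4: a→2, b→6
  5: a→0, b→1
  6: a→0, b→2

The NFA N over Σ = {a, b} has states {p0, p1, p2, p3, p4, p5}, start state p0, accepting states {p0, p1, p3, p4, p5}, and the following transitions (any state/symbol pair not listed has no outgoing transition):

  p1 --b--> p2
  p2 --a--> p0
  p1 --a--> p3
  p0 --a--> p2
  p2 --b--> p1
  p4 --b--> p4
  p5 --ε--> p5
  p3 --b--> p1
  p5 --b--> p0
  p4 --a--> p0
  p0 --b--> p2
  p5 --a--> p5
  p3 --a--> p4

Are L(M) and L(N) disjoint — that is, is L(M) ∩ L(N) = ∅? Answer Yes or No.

The string ab is accepted by both M and N.
Hence L(M) ∩ L(N) ≠ ∅.

No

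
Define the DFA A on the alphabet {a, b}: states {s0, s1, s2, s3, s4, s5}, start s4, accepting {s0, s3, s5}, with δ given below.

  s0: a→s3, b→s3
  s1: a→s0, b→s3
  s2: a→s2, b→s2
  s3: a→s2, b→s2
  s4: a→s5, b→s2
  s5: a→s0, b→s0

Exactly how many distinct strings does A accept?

The useful subgraph on states {s0, s3, s4, s5} is acyclic, so L(A) is finite; the longest accepting path visits 4 useful states, giving maximum string length 3.
Counting accepting paths from s4 by length: 1 of length 1, 2 of length 2, 4 of length 3. Total 7.

7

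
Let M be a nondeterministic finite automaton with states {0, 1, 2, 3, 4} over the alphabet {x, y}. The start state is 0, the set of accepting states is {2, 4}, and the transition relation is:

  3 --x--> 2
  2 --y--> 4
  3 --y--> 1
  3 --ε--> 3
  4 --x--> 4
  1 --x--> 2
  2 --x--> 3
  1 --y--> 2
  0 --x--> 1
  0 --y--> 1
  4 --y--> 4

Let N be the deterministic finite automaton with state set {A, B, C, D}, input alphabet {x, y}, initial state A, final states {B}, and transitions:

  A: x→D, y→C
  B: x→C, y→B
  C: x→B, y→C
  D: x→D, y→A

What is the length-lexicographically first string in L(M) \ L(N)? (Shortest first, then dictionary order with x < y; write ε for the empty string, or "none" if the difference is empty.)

xx

The string xx is accepted by M but not by N.
No shorter string lies in the difference, and xx is the lexicographically first length-2 string in L(M) \ L(N).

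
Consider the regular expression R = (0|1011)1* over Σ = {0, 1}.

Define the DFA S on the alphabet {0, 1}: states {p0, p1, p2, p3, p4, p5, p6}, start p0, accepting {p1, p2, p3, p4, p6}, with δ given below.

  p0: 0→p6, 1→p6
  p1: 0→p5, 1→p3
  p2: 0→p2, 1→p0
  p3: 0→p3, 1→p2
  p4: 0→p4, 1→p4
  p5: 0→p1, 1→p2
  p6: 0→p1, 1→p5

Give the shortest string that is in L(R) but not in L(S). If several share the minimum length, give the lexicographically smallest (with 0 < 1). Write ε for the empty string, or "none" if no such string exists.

The string 01 is accepted by R but not by S.
No shorter string lies in the difference, and 01 is the lexicographically first length-2 string in L(R) \ L(S).

01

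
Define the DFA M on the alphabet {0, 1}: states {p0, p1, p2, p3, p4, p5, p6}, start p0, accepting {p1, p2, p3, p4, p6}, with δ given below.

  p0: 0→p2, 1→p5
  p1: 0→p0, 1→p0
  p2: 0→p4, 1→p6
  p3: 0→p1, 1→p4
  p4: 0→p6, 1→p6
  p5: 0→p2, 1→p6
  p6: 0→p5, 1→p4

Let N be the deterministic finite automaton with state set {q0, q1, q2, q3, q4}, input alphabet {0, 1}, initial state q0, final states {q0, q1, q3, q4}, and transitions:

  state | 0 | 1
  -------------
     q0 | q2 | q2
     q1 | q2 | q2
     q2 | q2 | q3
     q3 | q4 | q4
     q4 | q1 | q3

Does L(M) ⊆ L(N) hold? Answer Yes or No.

The string 0 is in L(M) but not in L(N).
So L(M) ⊄ L(N).

No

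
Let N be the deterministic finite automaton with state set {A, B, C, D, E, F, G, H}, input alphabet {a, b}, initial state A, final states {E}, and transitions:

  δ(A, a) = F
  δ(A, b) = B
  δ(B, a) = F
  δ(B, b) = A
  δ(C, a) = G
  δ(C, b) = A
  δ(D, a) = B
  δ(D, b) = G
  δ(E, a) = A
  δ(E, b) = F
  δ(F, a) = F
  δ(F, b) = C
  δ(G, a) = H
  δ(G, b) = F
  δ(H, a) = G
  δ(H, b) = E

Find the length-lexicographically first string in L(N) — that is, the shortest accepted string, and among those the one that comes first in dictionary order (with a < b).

A breadth-first search from A reaches an accepting state first via the path A → F → C → G → H → E on input abaab.
No string of length < 5 is accepted (BFS exhausts all shorter strings without reaching an accepting state), and abaab is the lexicographically least accepting string of length 5.

abaab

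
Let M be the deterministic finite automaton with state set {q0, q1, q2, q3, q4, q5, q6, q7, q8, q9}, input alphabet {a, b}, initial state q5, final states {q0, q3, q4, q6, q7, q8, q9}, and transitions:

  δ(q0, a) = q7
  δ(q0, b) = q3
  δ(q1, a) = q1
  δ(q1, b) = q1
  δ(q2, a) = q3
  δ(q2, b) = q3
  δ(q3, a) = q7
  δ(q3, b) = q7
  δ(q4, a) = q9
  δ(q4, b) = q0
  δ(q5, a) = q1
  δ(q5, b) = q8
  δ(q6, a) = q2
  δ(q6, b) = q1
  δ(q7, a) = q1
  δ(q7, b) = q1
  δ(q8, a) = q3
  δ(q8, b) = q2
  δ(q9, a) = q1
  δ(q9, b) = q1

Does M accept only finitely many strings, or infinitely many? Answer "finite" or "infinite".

finite

The useful states (reachable from q5 and able to reach an accepting state) are {q2, q3, q5, q7, q8}.
Restricted to these states the transition graph has no cycle, so every accepting path has bounded length and L is finite.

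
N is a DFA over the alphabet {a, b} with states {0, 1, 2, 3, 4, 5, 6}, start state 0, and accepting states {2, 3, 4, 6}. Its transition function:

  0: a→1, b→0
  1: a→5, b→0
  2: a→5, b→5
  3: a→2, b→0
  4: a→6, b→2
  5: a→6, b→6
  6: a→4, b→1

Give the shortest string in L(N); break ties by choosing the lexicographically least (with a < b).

aaa

A breadth-first search from 0 reaches an accepting state first via the path 0 → 1 → 5 → 6 on input aaa.
No string of length < 3 is accepted (BFS exhausts all shorter strings without reaching an accepting state), and aaa is the lexicographically least accepting string of length 3.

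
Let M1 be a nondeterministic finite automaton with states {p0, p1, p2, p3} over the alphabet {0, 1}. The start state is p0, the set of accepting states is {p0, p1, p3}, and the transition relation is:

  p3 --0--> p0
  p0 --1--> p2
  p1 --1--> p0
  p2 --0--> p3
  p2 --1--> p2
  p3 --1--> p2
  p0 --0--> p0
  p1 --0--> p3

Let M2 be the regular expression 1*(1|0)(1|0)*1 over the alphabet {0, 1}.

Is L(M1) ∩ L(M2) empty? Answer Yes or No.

Yes

Converting the expression M2 to a DFA (subset construction, then merging equivalent states) gives the minimal DFA with states {r0, r1, r2}, start state r0, accepting states {r2} and transitions r0: 0→r1, 1→r1; r1: 0→r1, 1→r2; r2: 0→r1, 1→r2.
Exploring the product automaton M1 × M2 from the start pair (p0, r0), following both machines on each input symbol, reaches 5 state pairs: (p0, r0), (p0, r1), (p2, r1), (p2, r2), (p3, r1).
M1 accepts in {p0, p1, p3} and M2 accepts in {r2}; no reachable pair has both components accepting, so no string drives both machines to acceptance simultaneously and L(M1) ∩ L(M2) = ∅.
So no string is accepted by both, and the intersection is empty.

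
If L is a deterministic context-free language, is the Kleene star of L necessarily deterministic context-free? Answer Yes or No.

No

L = {c aⁿbⁿ : n≥0} ∪ {cc aⁿb²ⁿ : n≥0} is a DCFL (the number of leading c's fixes which ratio the DPDA checks), but L* is not. Every word of L starts with c, so in a factorisation of the string cc aⁱbʲ (i≥1) into words of L each factor begins at one of the two c's: either the whole string is a single word of L (forcing j = 2i), or it splits as c · (c aⁱbʲ) with c ∈ L (take n = 0) and c aⁱbʲ ∈ L (forcing j = i). Thus L* ∩ cca⁺b* = {cc aⁿbⁿ : n≥1} ∪ {cc aⁿb²ⁿ : n≥1}. A DPDA for L* would give one for this intersection with a regular set, and, started from its configuration after reading cc, one for {aⁿbⁿ : n≥1} ∪ {aⁿb²ⁿ : n≥1}, which no deterministic PDA accepts (a DPDA for it would have a single run on aⁿb²ⁿ, accepting after the prefix aⁿbⁿ and accepting again after n more b's; an ordinary PDA that simulates it on a's and b's and, at any moment when it is accepting, may switch to reading only a fresh letter d while feeding each d to the simulation as a b, would accept aⁱbʲdᵏ (k≥1) exactly when both aⁱbʲ and aⁱbʲ⁺ᵏ are in the language, i.e. its language intersected with the regular set a*b*d⁺ would be exactly {aⁿbⁿdⁿ : n≥1} — impossible, since context-free languages are closed under intersection with regular sets and {aⁿbⁿdⁿ} is not context-free). So L* is not a DCFL.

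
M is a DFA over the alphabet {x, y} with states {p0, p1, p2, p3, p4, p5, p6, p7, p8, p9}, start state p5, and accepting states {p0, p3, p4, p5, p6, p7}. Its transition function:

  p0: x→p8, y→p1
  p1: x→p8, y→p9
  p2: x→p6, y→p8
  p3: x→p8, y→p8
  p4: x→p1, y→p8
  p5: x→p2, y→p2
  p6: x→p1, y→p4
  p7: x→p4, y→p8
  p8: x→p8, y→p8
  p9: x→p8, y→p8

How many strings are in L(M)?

5

The useful subgraph on states {p2, p4, p5, p6} is acyclic, so L(M) is finite; the longest accepting path visits 4 useful states, giving maximum string length 3.
Counting accepting paths from p5 by length: 1 of length 0, 2 of length 2, 2 of length 3. Total 5.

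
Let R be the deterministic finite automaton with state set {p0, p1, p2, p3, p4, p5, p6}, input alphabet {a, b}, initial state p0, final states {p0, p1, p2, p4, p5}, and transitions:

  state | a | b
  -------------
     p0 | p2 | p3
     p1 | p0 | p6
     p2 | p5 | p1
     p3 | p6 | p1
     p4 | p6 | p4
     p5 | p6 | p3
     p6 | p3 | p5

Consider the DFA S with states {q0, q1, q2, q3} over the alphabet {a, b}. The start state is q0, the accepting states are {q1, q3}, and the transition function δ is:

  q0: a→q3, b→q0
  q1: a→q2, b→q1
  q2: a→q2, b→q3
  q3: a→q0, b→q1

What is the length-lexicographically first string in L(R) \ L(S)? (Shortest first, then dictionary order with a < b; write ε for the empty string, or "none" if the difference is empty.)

The empty string ε is accepted by R but not by S.
Since ε is the unique shortest string, it is the required witness.

ε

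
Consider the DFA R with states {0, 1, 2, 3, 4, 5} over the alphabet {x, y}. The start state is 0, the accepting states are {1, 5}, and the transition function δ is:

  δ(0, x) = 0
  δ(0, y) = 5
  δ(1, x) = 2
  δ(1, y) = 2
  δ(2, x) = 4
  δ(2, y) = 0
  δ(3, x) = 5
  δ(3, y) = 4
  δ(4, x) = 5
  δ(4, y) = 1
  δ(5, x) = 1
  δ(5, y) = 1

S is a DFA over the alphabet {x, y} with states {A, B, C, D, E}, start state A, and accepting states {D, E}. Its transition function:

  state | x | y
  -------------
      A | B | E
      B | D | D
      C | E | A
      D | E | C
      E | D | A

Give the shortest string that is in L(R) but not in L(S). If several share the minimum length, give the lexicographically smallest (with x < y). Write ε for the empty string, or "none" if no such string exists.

The string yy is accepted by R but not by S.
No shorter string lies in the difference, and yy is the lexicographically first length-2 string in L(R) \ L(S).

yy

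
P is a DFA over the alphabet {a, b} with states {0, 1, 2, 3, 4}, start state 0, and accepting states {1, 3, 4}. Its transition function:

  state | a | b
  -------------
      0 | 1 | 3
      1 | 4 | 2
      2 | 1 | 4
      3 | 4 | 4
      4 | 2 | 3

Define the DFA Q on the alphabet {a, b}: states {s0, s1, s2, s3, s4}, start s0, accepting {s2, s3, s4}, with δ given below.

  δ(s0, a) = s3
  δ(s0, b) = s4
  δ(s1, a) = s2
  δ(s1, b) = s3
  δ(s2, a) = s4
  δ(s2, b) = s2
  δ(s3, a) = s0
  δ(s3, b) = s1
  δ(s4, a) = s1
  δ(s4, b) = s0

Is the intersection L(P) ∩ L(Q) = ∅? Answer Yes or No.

The string a is accepted by both P and Q.
Hence L(P) ∩ L(Q) ≠ ∅.

No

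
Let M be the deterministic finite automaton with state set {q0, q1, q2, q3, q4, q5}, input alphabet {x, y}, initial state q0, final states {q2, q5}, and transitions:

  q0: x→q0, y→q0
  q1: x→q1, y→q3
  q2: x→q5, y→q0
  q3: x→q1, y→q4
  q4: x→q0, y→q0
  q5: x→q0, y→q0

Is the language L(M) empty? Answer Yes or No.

The states reachable from the start state are {q0}.
None of the accepting states {q2, q5} is reachable, so no string is accepted and L(M) = ∅.

Yes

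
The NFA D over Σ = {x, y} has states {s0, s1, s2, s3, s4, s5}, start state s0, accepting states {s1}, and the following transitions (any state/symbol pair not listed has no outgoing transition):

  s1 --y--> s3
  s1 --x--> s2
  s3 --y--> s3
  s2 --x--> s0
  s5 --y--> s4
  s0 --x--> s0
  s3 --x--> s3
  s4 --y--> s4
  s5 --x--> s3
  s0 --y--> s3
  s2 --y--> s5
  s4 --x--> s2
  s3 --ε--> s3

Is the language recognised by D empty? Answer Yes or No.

Yes

The states reachable from the start state are {s0, s3}.
None of the accepting states {s1} is reachable, so no string is accepted and L(D) = ∅.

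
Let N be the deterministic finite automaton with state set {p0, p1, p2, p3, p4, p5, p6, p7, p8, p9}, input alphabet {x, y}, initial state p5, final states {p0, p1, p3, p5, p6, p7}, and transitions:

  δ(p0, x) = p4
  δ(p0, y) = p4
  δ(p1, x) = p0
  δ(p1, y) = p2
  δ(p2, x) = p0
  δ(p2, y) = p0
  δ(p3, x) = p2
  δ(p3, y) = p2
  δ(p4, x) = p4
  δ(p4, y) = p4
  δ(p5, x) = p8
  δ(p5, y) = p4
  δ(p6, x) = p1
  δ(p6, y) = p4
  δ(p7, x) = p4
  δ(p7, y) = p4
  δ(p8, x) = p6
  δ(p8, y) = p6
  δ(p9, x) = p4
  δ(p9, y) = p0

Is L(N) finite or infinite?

finite

The useful states (reachable from p5 and able to reach an accepting state) are {p0, p1, p2, p5, p6, p8}.
Restricted to these states the transition graph has no cycle, so every accepting path has bounded length and L is finite.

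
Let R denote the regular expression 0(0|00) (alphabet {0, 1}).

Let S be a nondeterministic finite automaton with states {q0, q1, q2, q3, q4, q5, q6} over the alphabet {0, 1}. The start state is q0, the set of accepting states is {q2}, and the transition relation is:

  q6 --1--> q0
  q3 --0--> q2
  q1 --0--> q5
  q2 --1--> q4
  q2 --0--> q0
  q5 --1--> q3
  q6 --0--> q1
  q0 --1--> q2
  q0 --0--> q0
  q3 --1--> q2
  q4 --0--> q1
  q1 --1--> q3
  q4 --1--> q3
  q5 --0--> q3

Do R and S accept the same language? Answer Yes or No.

The string 00 is accepted by R but rejected by S.
So L(R) ≠ L(S).

No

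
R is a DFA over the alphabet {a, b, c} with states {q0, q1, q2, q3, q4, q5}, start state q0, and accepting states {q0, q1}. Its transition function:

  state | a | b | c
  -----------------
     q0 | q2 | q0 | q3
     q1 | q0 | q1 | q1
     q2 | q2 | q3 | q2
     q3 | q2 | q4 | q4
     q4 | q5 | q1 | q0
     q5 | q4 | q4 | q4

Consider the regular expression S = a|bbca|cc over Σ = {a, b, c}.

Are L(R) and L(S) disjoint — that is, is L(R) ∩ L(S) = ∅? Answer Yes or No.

Converting the expression S to a DFA (subset construction, then merging equivalent states) gives the minimal DFA with states {s0, s1, s2, s3, s4, s5, s6}, start state s0, accepting states {s1} and transitions s0: a→s1, b→s2, c→s3; s1: a→s4, b→s4, c→s4; s2: a→s4, b→s5, c→s4; s3: a→s4, b→s4, c→s1; s4: a→s4, b→s4, c→s4; s5: a→s4, b→s4, c→s6; s6: a→s1, b→s4, c→s4.
Exploring the product automaton R × S from the start pair (q0, s0), following both machines on each input symbol, reaches 13 state pairs: (q0, s0), (q2, s1), (q0, s2), (q3, s3), (q2, s4), (q3, s4), (q0, s5), (q4, s4), (q4, s1), (q0, s4), (q3, s6), (q5, s4), (q1, s4).
R accepts in {q0, q1} and S accepts in {s1}; no reachable pair has both components accepting, so no string drives both machines to acceptance simultaneously and L(R) ∩ L(S) = ∅.
So no string is accepted by both, and the intersection is empty.

Yes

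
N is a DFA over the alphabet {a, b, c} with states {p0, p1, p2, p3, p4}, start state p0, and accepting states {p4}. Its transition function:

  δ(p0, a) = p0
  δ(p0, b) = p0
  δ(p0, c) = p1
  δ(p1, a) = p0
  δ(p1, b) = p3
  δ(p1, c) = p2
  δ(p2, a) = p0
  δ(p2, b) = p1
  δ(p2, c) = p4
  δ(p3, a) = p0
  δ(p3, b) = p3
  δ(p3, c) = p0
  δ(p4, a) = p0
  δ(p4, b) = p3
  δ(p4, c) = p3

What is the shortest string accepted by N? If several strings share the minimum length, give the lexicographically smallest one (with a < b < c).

ccc

A breadth-first search from p0 reaches an accepting state first via the path p0 → p1 → p2 → p4 on input ccc.
No string of length < 3 is accepted (BFS exhausts all shorter strings without reaching an accepting state), and ccc is the lexicographically least accepting string of length 3.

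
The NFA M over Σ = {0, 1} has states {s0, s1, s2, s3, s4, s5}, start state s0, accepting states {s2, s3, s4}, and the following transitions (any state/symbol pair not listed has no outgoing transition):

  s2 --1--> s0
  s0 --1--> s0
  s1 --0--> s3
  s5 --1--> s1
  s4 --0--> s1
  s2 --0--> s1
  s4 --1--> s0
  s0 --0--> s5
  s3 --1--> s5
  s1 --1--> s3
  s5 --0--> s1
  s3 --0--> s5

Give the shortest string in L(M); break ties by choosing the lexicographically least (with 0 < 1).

000

A breadth-first search from s0 reaches an accepting state first via the path s0 → s5 → s1 → s3 on input 000.
No string of length < 3 is accepted (BFS exhausts all shorter strings without reaching an accepting state), and 000 is the lexicographically least accepting string of length 3.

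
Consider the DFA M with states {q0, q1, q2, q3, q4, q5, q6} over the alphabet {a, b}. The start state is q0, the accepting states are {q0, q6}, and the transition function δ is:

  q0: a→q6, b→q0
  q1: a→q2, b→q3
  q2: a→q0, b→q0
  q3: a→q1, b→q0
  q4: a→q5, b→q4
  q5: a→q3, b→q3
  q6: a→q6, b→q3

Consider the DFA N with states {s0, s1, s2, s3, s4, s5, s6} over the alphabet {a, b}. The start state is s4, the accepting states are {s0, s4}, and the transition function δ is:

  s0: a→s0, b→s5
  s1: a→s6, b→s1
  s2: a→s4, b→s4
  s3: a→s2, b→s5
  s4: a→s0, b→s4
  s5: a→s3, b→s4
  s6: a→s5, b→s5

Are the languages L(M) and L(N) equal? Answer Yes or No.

Yes

Exploring the product automaton M × N from the start pair (q0, s4), following both machines on each input symbol, reaches 5 state pairs: (q0, s4), (q6, s0), (q3, s5), (q1, s3), (q2, s2).
M accepts in {q0, q6} and N accepts in {s0, s4}. In every reachable pair the two components are either both accepting — (q0, s4), (q6, s0) — or both non-accepting, so no string is accepted by exactly one of the machines: L(M) \ L(N) and L(N) \ L(M) are both empty.
Hence every string is accepted by M iff it is accepted by N, and the two languages coincide.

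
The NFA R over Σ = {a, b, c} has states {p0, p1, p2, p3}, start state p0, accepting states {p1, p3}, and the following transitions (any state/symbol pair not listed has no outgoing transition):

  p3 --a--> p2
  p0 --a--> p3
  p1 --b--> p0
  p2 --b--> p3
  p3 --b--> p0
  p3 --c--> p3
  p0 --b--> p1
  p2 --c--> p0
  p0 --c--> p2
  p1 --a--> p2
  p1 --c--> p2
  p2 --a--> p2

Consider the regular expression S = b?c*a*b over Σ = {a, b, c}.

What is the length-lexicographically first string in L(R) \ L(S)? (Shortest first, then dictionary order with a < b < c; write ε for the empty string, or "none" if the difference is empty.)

a

The string a is accepted by R but not by S.
No shorter string lies in the difference, and a is the lexicographically first length-1 string in L(R) \ L(S).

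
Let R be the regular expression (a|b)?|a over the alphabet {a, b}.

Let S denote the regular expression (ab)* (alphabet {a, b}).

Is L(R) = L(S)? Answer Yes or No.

The string a is accepted by R but rejected by S.
So L(R) ≠ L(S).

No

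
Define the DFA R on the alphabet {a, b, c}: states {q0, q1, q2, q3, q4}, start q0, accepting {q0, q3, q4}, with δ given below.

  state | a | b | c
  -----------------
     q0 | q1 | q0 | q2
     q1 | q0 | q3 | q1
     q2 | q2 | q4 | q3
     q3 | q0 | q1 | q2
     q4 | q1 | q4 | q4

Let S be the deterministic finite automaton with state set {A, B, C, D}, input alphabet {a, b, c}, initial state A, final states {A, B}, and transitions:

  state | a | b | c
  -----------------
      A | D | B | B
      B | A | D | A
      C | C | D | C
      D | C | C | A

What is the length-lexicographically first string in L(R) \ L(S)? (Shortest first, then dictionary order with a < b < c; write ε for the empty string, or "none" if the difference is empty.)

aa

The string aa is accepted by R but not by S.
No shorter string lies in the difference, and aa is the lexicographically first length-2 string in L(R) \ L(S).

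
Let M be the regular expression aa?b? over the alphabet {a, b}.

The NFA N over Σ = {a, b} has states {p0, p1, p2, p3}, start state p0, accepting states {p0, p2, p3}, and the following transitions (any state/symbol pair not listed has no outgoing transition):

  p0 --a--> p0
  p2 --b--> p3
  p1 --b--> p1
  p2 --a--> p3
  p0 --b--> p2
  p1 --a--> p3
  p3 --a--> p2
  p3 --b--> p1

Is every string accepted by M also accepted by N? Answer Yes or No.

Converting the expression M to a DFA (subset construction, then merging equivalent states) gives the minimal DFA with states {m0, m1, m2, m3, m4}, start state m0, accepting states {m1, m3, m4} and transitions m0: a→m1, b→m2; m1: a→m3, b→m4; m2: a→m2, b→m2; m3: a→m2, b→m4; m4: a→m2, b→m2.
Exploring the product automaton M × N from the start pair (m0, p0), following both machines on each input symbol, reaches 8 state pairs: (m0, p0), (m1, p0), (m2, p2), (m3, p0), (m4, p2), (m2, p3), (m2, p0), (m2, p1).
M accepts in {m1, m3, m4} and N accepts in {p0, p2, p3}. The reachable pairs whose M-component is accepting are (m1, p0), (m3, p0), (m4, p2); in each of them the N-component is accepting too, so the product for L(M) \ L(N) (M-component accepting, N-component rejecting) has no reachable accepting pair and the difference is empty.
Hence every string in L(M) is also in L(N).

Yes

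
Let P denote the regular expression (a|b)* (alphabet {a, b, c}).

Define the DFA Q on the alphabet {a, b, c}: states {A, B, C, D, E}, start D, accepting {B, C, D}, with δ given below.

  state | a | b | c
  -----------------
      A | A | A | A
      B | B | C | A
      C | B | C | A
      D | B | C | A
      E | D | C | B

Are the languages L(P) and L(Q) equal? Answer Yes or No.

Yes

Converting the expression P to a DFA (subset construction, then merging equivalent states) gives the minimal DFA with states {p0, p1}, start state p0, accepting states {p0} and transitions p0: a→p0, b→p0, c→p1; p1: a→p1, b→p1, c→p1.
Exploring the product automaton P × Q from the start pair (p0, D), following both machines on each input symbol, reaches 4 state pairs: (p0, D), (p0, B), (p0, C), (p1, A).
P accepts in {p0} and Q accepts in {B, C, D}. In every reachable pair the two components are either both accepting — (p0, D), (p0, B), (p0, C) — or both non-accepting, so no string is accepted by exactly one of the machines: L(P) \ L(Q) and L(Q) \ L(P) are both empty.
Hence every string is accepted by P iff it is accepted by Q, and the two languages coincide.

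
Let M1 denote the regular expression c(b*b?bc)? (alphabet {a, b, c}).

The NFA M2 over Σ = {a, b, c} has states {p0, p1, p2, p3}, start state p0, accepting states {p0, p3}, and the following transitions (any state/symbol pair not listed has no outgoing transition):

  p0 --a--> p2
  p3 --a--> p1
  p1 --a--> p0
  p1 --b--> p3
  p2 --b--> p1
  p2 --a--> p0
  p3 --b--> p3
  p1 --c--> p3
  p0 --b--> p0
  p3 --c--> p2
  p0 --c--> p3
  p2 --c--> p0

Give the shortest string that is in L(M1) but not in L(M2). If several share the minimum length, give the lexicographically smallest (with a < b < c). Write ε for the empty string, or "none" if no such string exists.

The string cbc is accepted by M1 but not by M2.
No shorter string lies in the difference, and cbc is the lexicographically first length-3 string in L(M1) \ L(M2).

cbc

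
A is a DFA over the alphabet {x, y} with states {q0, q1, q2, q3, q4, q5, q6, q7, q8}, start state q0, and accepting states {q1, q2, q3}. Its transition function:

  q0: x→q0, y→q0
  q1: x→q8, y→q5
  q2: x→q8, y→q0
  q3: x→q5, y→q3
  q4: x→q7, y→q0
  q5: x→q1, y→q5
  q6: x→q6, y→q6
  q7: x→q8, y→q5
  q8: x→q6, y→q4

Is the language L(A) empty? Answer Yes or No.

The states reachable from the start state are {q0}.
None of the accepting states {q1, q2, q3} is reachable, so no string is accepted and L(A) = ∅.

Yes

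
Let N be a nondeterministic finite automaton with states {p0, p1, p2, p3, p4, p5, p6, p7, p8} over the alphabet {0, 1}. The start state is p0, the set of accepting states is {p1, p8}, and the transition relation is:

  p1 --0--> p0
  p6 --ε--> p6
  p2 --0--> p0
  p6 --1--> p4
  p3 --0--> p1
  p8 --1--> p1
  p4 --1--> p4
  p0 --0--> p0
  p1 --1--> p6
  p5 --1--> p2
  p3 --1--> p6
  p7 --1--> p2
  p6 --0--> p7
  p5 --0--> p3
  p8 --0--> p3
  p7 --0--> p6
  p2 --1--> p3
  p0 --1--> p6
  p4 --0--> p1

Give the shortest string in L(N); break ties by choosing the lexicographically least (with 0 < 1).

A breadth-first search from p0 reaches an accepting state first via the path p0 → p6 → p4 → p1 on input 110.
No string of length < 3 is accepted (BFS exhausts all shorter strings without reaching an accepting state), and 110 is the lexicographically least accepting string of length 3.

110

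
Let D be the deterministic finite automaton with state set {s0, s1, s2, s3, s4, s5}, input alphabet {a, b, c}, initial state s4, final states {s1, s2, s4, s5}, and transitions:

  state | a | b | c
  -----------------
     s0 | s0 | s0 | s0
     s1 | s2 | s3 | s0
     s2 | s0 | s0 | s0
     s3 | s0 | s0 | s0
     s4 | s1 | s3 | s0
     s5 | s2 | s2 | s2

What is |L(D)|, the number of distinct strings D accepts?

3

The useful subgraph on states {s1, s2, s4} is acyclic, so L(D) is finite; the longest accepting path visits 3 useful states, giving maximum string length 2.
Counting accepting paths from s4 by length: 1 of length 0, 1 of length 1, 1 of length 2. Total 3.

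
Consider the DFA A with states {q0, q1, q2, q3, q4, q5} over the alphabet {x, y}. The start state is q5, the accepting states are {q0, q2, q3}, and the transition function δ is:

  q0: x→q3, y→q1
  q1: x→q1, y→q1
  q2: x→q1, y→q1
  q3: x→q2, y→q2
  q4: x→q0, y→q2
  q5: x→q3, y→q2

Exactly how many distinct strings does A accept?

The useful subgraph on states {q2, q3, q5} is acyclic, so L(A) is finite; the longest accepting path visits 3 useful states, giving maximum string length 2.
Counting accepting paths from q5 by length: 2 of length 1, 2 of length 2. Total 4.

4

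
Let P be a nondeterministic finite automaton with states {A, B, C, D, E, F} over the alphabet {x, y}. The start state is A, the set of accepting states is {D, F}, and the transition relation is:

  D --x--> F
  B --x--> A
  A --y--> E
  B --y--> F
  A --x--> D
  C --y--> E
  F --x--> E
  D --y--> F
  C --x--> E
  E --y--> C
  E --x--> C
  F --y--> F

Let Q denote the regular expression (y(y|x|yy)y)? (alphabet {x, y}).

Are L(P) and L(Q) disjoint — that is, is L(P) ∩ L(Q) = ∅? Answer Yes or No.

Converting the expression Q to a DFA (subset construction, then merging equivalent states) gives the minimal DFA with states {q0, q1, q2, q3, q4, q5, q6}, start state q0, accepting states {q0, q5, q6} and transitions q0: x→q1, y→q2; q1: x→q1, y→q1; q2: x→q3, y→q4; q3: x→q1, y→q5; q4: x→q1, y→q6; q5: x→q1, y→q1; q6: x→q1, y→q5.
Exploring the product automaton P × Q from the start pair (A, q0), following both machines on each input symbol, reaches 11 state pairs: (A, q0), (D, q1), (E, q2), (F, q1), (C, q3), (C, q4), (E, q1), (E, q5), (E, q6), (C, q1), (C, q5).
P accepts in {D, F} and Q accepts in {q0, q5, q6}; no reachable pair has both components accepting, so no string drives both machines to acceptance simultaneously and L(P) ∩ L(Q) = ∅.
So no string is accepted by both, and the intersection is empty.

Yes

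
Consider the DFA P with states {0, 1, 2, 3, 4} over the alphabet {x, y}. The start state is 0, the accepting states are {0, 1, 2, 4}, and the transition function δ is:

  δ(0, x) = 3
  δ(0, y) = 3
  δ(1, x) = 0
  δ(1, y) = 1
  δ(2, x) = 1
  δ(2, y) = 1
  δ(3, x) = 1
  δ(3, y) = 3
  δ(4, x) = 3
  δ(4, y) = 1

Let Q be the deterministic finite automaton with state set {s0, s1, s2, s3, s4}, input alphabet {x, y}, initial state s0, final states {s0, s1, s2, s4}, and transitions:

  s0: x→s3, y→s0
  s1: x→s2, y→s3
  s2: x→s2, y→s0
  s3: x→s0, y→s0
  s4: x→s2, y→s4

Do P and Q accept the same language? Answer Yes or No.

The string yx is accepted by P but rejected by Q.
So L(P) ≠ L(Q).

No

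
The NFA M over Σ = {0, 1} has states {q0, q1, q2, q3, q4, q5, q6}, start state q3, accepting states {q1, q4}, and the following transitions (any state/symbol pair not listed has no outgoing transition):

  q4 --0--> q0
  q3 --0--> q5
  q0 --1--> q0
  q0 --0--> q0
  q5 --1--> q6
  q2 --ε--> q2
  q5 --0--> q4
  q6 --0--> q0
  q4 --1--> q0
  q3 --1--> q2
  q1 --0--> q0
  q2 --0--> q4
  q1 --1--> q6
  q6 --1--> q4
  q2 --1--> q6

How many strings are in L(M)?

4

The useful subgraph on states {q2, q3, q4, q5, q6} is acyclic, so L(M) is finite; the longest accepting path visits 4 useful states, giving maximum string length 3.
Counting accepting paths from q3 by length: 2 of length 2, 2 of length 3. Total 4.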